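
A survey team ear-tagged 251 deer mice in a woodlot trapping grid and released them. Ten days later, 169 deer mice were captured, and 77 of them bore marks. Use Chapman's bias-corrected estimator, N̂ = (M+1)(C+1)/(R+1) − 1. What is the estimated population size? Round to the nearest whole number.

N̂ = (251+1)(169+1)/(77+1) − 1 = 252·170/78 − 1
= 42840/78 − 1 ≈ 549.2 − 1 ≈ 548.2 → 548

N ≈ 548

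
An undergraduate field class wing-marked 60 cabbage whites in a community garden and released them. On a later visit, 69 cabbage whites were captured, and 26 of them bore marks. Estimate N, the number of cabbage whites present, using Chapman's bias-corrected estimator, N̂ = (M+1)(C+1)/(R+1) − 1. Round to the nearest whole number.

N̂ = (60+1)(69+1)/(26+1) − 1 = 61·70/27 − 1
= 4270/27 − 1 ≈ 158.1 − 1 ≈ 157.1 → 157

N ≈ 157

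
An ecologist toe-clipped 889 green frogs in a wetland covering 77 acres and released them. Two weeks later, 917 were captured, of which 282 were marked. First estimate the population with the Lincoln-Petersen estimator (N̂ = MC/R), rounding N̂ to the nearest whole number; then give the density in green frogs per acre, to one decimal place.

density ≈ 37.5 green frogs per acre

N̂ = 889·917/282 = 815213/282 ≈ 2890.8 → 2891
Density = N̂ / area = 2891 / 77 ≈ 37.545 → 37.5 per acre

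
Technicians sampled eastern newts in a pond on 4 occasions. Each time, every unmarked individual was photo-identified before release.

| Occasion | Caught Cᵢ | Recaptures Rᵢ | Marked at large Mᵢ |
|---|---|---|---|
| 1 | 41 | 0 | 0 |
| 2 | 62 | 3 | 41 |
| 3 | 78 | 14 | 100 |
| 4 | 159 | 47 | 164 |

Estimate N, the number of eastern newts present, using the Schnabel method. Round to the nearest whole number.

N ≈ 569

Σ MᵢCᵢ = 0·41 + 41·62 + 100·78 + 164·159 = 0 + 2542 + 7800 + 26076 = 36418
Σ Rᵢ = 0 + 3 + 14 + 47 = 64
N̂ = 36418 / 64 ≈ 569.0 → 569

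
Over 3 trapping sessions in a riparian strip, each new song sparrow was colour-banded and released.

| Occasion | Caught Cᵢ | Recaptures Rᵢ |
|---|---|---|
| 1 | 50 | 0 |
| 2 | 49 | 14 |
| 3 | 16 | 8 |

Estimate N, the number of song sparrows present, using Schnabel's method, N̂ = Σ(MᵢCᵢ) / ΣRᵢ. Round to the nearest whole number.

Marked at large before each occasion: Mᵢ = Σⱼ<ᵢ (Cⱼ − Rⱼ) → M1=0, M2=50, M3=85
Σ MᵢCᵢ = 0·50 + 50·49 + 85·16 = 0 + 2450 + 1360 = 3810
Σ Rᵢ = 0 + 14 + 8 = 22
N̂ = 3810 / 22 ≈ 173.2 → 173

N ≈ 173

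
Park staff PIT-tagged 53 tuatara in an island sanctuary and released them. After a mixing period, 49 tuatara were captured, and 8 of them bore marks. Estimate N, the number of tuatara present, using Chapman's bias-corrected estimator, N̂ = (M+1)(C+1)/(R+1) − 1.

N = 299

N̂ = (53+1)(49+1)/(8+1) − 1 = 54·50/9 − 1
= 2700/9 − 1 = 300 − 1 = 299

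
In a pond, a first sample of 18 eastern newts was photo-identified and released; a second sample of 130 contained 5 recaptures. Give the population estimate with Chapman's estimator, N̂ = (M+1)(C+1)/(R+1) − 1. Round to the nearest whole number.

N̂ = (18+1)(130+1)/(5+1) − 1 = 19·131/6 − 1
= 2489/6 − 1 ≈ 414.8 − 1 ≈ 413.8 → 414

N ≈ 414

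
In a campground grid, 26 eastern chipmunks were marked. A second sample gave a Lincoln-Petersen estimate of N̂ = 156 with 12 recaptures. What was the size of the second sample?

From N = M·C/R: C = N·R / M = 156·12 / 26 = 1872 / 26 = 72.

C = 72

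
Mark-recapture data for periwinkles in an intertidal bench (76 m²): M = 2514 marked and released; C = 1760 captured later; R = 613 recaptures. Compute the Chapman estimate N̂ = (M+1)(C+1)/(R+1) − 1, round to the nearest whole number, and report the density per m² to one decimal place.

N̂ = 2515·1761/614 − 1 = 4428915/614 − 1 ≈ 7212.2 → 7212
Density = N̂ / area = 7212 / 76 ≈ 94.89 → 94.9 per m²

density ≈ 94.9 periwinkles per m²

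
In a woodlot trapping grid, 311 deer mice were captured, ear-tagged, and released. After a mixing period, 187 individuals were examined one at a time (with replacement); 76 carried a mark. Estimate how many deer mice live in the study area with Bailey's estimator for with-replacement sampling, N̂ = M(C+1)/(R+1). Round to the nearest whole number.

N ≈ 759

N̂ = 311·(187+1)/(76+1) = 311·188/77 = 58468/77 ≈ 759.3 → 759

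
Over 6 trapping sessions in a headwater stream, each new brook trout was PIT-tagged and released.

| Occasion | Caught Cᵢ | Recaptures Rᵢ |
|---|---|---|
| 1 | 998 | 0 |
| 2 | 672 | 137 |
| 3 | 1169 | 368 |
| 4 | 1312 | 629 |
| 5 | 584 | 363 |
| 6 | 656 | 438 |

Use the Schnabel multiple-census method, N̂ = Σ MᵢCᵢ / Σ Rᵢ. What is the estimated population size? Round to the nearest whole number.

N ≈ 4864

Marked at large before each occasion: Mᵢ = Σⱼ<ᵢ (Cⱼ − Rⱼ) → M1=0, M2=998, M3=1533, M4=2334, M5=3017, M6=3238
Σ MᵢCᵢ = 0·998 + 998·672 + 1533·1169 + 2334·1312 + 3017·584 + 3238·656 = 0 + 670656 + 1792077 + 3062208 + 1761928 + 2124128 = 9410997
Σ Rᵢ = 0 + 137 + 368 + 629 + 363 + 438 = 1935
N̂ = 9410997 / 1935 ≈ 4863.6 → 4864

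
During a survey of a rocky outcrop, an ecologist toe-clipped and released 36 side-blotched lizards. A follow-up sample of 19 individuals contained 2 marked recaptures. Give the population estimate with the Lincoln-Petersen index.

N = (36 × 19) / 2 = 684 / 2 = 342

N = 342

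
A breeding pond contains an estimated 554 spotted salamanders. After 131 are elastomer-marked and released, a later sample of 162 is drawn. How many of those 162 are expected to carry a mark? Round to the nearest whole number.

expected recaptures ≈ 38

The marked fraction of the population is 131/554, so in a sample of 162 expect C·(M/N) marked.
E[R] = 131 × 162 / 554 = 21222 / 554 ≈ 38.3 → 38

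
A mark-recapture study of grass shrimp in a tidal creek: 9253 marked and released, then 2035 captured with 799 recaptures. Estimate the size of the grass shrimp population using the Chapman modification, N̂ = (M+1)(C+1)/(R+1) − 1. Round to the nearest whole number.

N ≈ 23,550

N̂ = (9253+1)(2035+1)/(799+1) − 1 = 9254·2036/800 − 1
= 18841144/800 − 1 ≈ 23551.4 − 1 ≈ 23550.4 → 23550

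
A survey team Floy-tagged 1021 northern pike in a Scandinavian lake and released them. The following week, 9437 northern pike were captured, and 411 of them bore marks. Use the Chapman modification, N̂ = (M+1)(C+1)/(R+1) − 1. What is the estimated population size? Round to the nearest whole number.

N ≈ 23,411

N̂ = (1021+1)(9437+1)/(411+1) − 1 = 1022·9438/412 − 1
= 9645636/412 − 1 ≈ 23411.7 − 1 ≈ 23410.7 → 23411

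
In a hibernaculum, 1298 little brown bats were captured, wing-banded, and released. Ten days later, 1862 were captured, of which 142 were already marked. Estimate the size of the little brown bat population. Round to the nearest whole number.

N = (1298 × 1862) / 142 = 2416876 / 142 ≈ 17020.3 → 17020

N ≈ 17,020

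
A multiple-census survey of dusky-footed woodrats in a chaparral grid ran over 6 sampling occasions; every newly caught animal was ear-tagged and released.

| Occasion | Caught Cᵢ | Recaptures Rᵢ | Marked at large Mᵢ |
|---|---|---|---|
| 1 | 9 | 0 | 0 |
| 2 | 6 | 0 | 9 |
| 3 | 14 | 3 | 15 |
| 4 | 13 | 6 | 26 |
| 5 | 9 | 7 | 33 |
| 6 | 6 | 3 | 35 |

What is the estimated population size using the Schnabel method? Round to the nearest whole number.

N ≈ 58

Σ MᵢCᵢ = 0·9 + 9·6 + 15·14 + 26·13 + 33·9 + 35·6 = 0 + 54 + 210 + 338 + 297 + 210 = 1109
Σ Rᵢ = 0 + 0 + 3 + 6 + 7 + 3 = 19
N̂ = 1109 / 19 ≈ 58.4 → 58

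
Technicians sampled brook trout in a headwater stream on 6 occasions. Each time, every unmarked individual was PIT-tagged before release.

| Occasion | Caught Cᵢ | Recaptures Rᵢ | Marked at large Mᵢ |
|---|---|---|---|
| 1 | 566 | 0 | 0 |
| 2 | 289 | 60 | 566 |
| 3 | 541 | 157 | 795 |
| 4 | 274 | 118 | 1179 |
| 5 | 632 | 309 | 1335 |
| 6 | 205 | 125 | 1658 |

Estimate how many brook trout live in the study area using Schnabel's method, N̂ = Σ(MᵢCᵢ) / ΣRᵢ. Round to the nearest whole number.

N ≈ 2731

Σ MᵢCᵢ = 0·566 + 566·289 + 795·541 + 1179·274 + 1335·632 + 1658·205 = 0 + 163574 + 430095 + 323046 + 843720 + 339890 = 2100325
Σ Rᵢ = 0 + 60 + 157 + 118 + 309 + 125 = 769
N̂ = 2100325 / 769 ≈ 2731.2 → 2731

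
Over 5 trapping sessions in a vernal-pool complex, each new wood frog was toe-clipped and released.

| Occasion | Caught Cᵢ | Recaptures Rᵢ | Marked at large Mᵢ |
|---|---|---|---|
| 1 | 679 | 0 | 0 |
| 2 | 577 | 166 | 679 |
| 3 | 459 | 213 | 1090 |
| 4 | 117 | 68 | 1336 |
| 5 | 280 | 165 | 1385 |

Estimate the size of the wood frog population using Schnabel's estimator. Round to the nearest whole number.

N ≈ 2347

Σ MᵢCᵢ = 0·679 + 679·577 + 1090·459 + 1336·117 + 1385·280 = 0 + 391783 + 500310 + 156312 + 387800 = 1436205
Σ Rᵢ = 0 + 166 + 213 + 68 + 165 = 612
N̂ = 1436205 / 612 ≈ 2346.7 → 2347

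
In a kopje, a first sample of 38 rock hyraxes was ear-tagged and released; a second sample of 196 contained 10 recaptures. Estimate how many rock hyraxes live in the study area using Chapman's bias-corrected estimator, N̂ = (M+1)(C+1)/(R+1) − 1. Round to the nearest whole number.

N̂ = (38+1)(196+1)/(10+1) − 1 = 39·197/11 − 1
= 7683/11 − 1 ≈ 698.45 − 1 ≈ 697.45 → 697

N ≈ 697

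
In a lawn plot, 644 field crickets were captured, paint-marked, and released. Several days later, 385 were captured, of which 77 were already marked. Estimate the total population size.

N = 3220

If marked individuals mix randomly, R/C ≈ M/N, giving N ≈ M·C/R.
N = (644 × 385) / 77 = 247940 / 77 = 3220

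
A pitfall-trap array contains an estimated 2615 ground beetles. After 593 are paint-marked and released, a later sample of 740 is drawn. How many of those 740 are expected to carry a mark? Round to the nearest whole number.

expected recaptures ≈ 168

Expected recaptures E[R] = M·C / N.
E[R] = 593 × 740 / 2615 = 438820 / 2615 ≈ 167.8 → 168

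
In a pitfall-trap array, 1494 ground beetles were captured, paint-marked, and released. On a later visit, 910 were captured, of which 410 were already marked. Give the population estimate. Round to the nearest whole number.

N ≈ 3316

Lincoln-Petersen assumes M/N = R/C, so N = M·C / R.
N = (1494 × 910) / 410 = 1359540 / 410 ≈ 3316.0 → 3316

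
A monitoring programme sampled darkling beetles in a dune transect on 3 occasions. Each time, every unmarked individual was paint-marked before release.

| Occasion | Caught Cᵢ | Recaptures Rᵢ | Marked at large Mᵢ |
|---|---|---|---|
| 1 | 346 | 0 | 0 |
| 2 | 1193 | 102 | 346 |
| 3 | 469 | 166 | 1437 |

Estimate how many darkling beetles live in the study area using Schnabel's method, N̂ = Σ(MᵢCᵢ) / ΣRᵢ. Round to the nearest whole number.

N ≈ 4055

Σ MᵢCᵢ = 0·346 + 346·1193 + 1437·469 = 0 + 412778 + 673953 = 1086731
Σ Rᵢ = 0 + 102 + 166 = 268
N̂ = 1086731 / 268 ≈ 4055.0 → 4055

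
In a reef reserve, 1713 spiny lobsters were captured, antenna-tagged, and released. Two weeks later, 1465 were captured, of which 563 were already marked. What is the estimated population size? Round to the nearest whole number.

N = (1713 × 1465) / 563 = 2509545 / 563 ≈ 4457.45 → 4457

N ≈ 4457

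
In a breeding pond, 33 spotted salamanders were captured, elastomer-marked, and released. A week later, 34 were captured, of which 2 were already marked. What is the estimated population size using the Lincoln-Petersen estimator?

If marked individuals mix randomly, R/C ≈ M/N, giving N ≈ M·C/R.
N = (33 × 34) / 2 = 1122 / 2 = 561

N = 561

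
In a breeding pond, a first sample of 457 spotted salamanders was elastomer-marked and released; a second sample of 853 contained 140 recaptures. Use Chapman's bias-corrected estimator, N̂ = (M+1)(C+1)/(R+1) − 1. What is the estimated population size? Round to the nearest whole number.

N ≈ 2773

N̂ = (457+1)(853+1)/(140+1) − 1 = 458·854/141 − 1
= 391132/141 − 1 ≈ 2774.0 − 1 ≈ 2773.0 → 2773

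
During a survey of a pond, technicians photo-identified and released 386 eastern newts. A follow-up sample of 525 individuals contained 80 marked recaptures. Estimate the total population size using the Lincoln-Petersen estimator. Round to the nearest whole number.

The marked fraction in the recapture sample should equal the marked fraction in the population: 80/525 = 386/N.
N = (386 × 525) / 80 = 202650 / 80 ≈ 2533.1 → 2533

N ≈ 2533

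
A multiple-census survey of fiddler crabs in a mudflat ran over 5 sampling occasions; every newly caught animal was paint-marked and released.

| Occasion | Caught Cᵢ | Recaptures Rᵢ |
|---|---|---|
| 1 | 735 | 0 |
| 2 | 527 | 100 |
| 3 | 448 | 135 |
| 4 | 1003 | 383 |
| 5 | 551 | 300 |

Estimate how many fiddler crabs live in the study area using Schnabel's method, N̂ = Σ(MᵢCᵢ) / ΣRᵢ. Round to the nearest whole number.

Marked at large before each occasion: Mᵢ = Σⱼ<ᵢ (Cⱼ − Rⱼ) → M1=0, M2=735, M3=1162, M4=1475, M5=2095
Σ MᵢCᵢ = 0·735 + 735·527 + 1162·448 + 1475·1003 + 2095·551 = 0 + 387345 + 520576 + 1479425 + 1154345 = 3541691
Σ Rᵢ = 0 + 100 + 135 + 383 + 300 = 918
N̂ = 3541691 / 918 ≈ 3858.1 → 3858

N ≈ 3858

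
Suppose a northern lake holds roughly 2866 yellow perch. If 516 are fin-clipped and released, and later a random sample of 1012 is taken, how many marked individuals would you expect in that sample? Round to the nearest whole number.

expected recaptures ≈ 182

The marked fraction of the population is 516/2866, so in a sample of 1012 expect C·(M/N) marked.
E[R] = 516 × 1012 / 2866 = 522192 / 2866 ≈ 182.2 → 182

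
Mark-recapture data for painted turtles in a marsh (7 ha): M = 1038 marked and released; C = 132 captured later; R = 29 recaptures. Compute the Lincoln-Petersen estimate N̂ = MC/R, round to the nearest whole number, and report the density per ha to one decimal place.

density ≈ 675.0 painted turtles per ha

N̂ = 1038·132/29 = 137016/29 ≈ 4724.7 → 4725
Density = N̂ / area = 4725 / 7 = 675.0 per ha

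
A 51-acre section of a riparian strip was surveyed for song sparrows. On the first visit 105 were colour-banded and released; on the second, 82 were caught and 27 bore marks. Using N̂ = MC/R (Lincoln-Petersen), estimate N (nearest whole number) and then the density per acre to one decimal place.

density ≈ 6.3 song sparrows per acre

N̂ = 105·82/27 = 8610/27 ≈ 318.9 → 319
Density = N̂ / area = 319 / 51 ≈ 6.25 → 6.3 per acre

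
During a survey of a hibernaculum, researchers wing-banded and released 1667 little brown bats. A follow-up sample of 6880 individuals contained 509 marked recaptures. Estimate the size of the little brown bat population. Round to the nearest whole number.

N = (1667 × 6880) / 509 = 11468960 / 509 ≈ 22532.3 → 22532

N ≈ 22,532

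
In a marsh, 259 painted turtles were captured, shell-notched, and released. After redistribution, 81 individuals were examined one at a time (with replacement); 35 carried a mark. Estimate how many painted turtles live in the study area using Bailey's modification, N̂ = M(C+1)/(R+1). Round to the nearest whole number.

N ≈ 590

N̂ = 259·(81+1)/(35+1) = 259·82/36 = 21238/36 ≈ 589.9 → 590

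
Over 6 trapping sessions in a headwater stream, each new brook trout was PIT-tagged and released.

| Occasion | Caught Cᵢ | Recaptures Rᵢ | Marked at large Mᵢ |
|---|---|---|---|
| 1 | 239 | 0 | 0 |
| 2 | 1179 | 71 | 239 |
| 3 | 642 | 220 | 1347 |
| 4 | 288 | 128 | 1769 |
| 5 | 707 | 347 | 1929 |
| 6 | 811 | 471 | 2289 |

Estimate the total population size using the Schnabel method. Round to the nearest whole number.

N ≈ 3942

Σ MᵢCᵢ = 0·239 + 239·1179 + 1347·642 + 1769·288 + 1929·707 + 2289·811 = 0 + 281781 + 864774 + 509472 + 1363803 + 1856379 = 4876209
Σ Rᵢ = 0 + 71 + 220 + 128 + 347 + 471 = 1237
N̂ = 4876209 / 1237 ≈ 3942.0 → 3942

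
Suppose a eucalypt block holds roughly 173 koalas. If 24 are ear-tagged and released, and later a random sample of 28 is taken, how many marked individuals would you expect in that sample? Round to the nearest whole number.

expected recaptures ≈ 4

The marked fraction of the population is 24/173, so in a sample of 28 expect C·(M/N) marked.
E[R] = 24 × 28 / 173 = 672 / 173 ≈ 3.9 → 4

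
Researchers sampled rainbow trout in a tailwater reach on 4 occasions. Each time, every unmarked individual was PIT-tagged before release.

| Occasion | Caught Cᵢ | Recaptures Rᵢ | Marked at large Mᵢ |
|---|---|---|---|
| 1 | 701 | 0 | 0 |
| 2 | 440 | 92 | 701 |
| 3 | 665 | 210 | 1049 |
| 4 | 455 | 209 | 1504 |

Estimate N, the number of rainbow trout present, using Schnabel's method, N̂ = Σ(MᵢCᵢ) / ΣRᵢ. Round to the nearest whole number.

N ≈ 3308

Σ MᵢCᵢ = 0·701 + 701·440 + 1049·665 + 1504·455 = 0 + 308440 + 697585 + 684320 = 1690345
Σ Rᵢ = 0 + 92 + 210 + 209 = 511
N̂ = 1690345 / 511 ≈ 3307.9 → 3308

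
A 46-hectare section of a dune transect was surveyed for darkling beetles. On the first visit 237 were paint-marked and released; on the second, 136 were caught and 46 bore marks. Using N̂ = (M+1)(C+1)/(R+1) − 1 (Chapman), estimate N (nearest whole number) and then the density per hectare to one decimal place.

N̂ = 238·137/47 − 1 = 32606/47 − 1 ≈ 692.7 → 693
Density = N̂ / area = 693 / 46 ≈ 15.07 → 15.1 per hectare

density ≈ 15.1 darkling beetles per hectare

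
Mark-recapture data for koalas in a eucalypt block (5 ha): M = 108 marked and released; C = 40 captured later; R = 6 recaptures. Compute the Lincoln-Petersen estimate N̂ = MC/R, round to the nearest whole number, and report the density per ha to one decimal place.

N̂ = 108·40/6 = 4320/6 = 720
Density = N̂ / area = 720 / 5 = 144.0 per ha

density ≈ 144.0 koalas per ha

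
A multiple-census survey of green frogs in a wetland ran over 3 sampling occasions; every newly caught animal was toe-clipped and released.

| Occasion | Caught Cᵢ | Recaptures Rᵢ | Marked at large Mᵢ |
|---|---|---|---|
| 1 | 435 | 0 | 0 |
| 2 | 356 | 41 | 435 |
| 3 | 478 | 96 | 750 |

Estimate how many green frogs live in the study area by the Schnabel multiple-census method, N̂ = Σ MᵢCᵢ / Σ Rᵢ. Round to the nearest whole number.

N ≈ 3747

Σ MᵢCᵢ = 0·435 + 435·356 + 750·478 = 0 + 154860 + 358500 = 513360
Σ Rᵢ = 0 + 41 + 96 = 137
N̂ = 513360 / 137 ≈ 3747.2 → 3747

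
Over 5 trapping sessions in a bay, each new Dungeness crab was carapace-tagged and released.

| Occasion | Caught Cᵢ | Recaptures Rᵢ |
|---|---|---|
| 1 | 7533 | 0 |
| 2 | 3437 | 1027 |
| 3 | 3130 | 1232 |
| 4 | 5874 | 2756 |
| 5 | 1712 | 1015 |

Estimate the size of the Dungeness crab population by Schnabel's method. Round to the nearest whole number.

N ≈ 25,237

Marked at large before each occasion: Mᵢ = Σⱼ<ᵢ (Cⱼ − Rⱼ) → M1=0, M2=7533, M3=9943, M4=11841, M5=14959
Σ MᵢCᵢ = 0·7533 + 7533·3437 + 9943·3130 + 11841·5874 + 14959·1712 = 0 + 25890921 + 31121590 + 69554034 + 25609808 = 152176353
Σ Rᵢ = 0 + 1027 + 1232 + 2756 + 1015 = 6030
N̂ = 152176353 / 6030 ≈ 25236.5 → 25237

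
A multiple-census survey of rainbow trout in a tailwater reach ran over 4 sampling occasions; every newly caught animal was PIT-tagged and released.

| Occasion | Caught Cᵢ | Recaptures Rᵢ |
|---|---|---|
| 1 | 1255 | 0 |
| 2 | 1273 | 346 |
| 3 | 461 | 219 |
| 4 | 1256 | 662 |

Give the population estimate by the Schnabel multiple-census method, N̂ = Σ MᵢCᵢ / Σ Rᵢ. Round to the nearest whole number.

Marked at large before each occasion: Mᵢ = Σⱼ<ᵢ (Cⱼ − Rⱼ) → M1=0, M2=1255, M3=2182, M4=2424
Σ MᵢCᵢ = 0·1255 + 1255·1273 + 2182·461 + 2424·1256 = 0 + 1597615 + 1005902 + 3044544 = 5648061
Σ Rᵢ = 0 + 346 + 219 + 662 = 1227
N̂ = 5648061 / 1227 ≈ 4603.1 → 4603

N ≈ 4603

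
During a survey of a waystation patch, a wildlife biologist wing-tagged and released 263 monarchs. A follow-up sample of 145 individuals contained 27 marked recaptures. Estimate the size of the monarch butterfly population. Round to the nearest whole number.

N = (263 × 145) / 27 = 38135 / 27 ≈ 1412.4 → 1412

N ≈ 1412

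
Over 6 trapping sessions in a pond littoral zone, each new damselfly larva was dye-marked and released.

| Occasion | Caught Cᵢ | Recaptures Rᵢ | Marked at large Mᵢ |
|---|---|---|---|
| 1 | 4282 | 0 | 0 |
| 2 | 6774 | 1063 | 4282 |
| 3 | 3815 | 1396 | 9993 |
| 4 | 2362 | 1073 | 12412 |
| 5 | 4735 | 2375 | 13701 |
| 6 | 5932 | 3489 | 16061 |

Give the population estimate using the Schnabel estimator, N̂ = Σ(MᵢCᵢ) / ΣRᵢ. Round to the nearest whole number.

Σ MᵢCᵢ = 0·4282 + 4282·6774 + 9993·3815 + 12412·2362 + 13701·4735 + 16061·5932 = 0 + 29006268 + 38123295 + 29317144 + 64874235 + 95273852 = 256594794
Σ Rᵢ = 0 + 1063 + 1396 + 1073 + 2375 + 3489 = 9396
N̂ = 256594794 / 9396 ≈ 27308.9 → 27309

N ≈ 27,309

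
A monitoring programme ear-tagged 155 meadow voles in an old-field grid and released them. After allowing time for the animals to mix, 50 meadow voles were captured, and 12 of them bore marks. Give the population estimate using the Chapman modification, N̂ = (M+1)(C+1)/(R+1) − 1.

N = 611

N̂ = (155+1)(50+1)/(12+1) − 1 = 156·51/13 − 1
= 7956/13 − 1 = 612 − 1 = 611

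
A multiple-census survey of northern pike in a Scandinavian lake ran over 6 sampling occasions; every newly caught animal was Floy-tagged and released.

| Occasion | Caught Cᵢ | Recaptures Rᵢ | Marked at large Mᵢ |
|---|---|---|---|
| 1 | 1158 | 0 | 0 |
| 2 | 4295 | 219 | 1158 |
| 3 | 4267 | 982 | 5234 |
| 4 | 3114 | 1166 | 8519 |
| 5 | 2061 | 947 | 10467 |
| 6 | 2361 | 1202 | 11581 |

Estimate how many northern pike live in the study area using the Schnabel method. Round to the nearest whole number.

N ≈ 22,753

Σ MᵢCᵢ = 0·1158 + 1158·4295 + 5234·4267 + 8519·3114 + 10467·2061 + 11581·2361 = 0 + 4973610 + 22333478 + 26528166 + 21572487 + 27342741 = 102750482
Σ Rᵢ = 0 + 219 + 982 + 1166 + 947 + 1202 = 4516
N̂ = 102750482 / 4516 ≈ 22752.5 → 22753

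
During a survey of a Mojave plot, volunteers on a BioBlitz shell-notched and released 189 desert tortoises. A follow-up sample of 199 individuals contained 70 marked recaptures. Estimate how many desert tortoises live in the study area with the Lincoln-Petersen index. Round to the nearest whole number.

N ≈ 537

The marked fraction in the recapture sample should equal the marked fraction in the population: 70/199 = 189/N.
N = (189 × 199) / 70 = 37611 / 70 ≈ 537.3 → 537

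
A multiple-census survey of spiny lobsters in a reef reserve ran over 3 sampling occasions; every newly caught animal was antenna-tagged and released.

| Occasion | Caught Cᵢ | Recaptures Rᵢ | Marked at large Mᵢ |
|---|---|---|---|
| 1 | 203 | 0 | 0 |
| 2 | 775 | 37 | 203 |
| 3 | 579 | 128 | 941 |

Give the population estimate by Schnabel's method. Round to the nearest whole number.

N ≈ 4256

Σ MᵢCᵢ = 0·203 + 203·775 + 941·579 = 0 + 157325 + 544839 = 702164
Σ Rᵢ = 0 + 37 + 128 = 165
N̂ = 702164 / 165 ≈ 4255.5 → 4256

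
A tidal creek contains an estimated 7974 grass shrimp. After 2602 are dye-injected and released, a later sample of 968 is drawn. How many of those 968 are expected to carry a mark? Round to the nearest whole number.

expected recaptures ≈ 316

The marked fraction of the population is 2602/7974, so in a sample of 968 expect C·(M/N) marked.
E[R] = 2602 × 968 / 7974 = 2518736 / 7974 ≈ 315.9 → 316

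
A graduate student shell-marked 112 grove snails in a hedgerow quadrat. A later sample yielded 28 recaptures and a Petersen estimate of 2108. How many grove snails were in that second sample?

C = 527

From N = M·C/R: C = N·R / M = 2108·28 / 112 = 59024 / 112 = 527.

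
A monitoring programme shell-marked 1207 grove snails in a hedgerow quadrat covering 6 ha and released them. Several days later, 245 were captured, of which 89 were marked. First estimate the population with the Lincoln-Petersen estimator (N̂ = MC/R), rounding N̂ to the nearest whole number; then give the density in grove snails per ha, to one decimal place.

N̂ = 1207·245/89 = 295715/89 ≈ 3322.6 → 3323
Density = N̂ / area = 3323 / 6 ≈ 553.83 → 553.8 per ha

density ≈ 553.8 grove snails per ha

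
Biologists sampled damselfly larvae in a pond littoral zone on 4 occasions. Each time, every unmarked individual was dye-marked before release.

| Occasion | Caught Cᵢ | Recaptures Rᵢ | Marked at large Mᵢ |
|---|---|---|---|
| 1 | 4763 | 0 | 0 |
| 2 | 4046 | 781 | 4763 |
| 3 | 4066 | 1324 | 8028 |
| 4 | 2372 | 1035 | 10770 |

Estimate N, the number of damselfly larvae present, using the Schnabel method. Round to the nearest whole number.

N ≈ 24,669

Σ MᵢCᵢ = 0·4763 + 4763·4046 + 8028·4066 + 10770·2372 = 0 + 19271098 + 32641848 + 25546440 = 77459386
Σ Rᵢ = 0 + 781 + 1324 + 1035 = 3140
N̂ = 77459386 / 3140 ≈ 24668.6 → 24669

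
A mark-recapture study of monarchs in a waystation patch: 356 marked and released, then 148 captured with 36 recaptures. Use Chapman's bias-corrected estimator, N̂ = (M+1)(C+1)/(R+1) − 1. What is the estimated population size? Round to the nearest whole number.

N̂ = (356+1)(148+1)/(36+1) − 1 = 357·149/37 − 1
= 53193/37 − 1 ≈ 1437.6 − 1 ≈ 1436.6 → 1437

N ≈ 1437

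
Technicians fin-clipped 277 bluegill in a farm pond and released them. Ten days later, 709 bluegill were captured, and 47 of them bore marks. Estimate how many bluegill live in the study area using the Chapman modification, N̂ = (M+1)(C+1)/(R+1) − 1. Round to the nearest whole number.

N ≈ 4111

N̂ = (277+1)(709+1)/(47+1) − 1 = 278·710/48 − 1
= 197380/48 − 1 ≈ 4112.1 − 1 ≈ 4111.1 → 4111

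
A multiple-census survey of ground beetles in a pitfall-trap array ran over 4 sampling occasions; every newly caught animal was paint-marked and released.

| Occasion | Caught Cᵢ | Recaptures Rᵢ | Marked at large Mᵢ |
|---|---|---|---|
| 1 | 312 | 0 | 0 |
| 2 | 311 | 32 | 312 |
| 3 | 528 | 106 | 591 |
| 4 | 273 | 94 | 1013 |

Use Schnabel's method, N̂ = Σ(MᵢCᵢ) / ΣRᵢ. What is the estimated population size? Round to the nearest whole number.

N ≈ 2955

Σ MᵢCᵢ = 0·312 + 312·311 + 591·528 + 1013·273 = 0 + 97032 + 312048 + 276549 = 685629
Σ Rᵢ = 0 + 32 + 106 + 94 = 232
N̂ = 685629 / 232 ≈ 2955.3 → 2955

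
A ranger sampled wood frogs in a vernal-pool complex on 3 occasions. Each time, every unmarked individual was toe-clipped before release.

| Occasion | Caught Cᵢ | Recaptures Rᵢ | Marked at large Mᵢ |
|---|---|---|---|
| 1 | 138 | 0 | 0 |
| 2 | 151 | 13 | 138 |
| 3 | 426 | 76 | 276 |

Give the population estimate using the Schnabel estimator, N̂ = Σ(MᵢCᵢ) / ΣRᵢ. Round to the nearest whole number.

Σ MᵢCᵢ = 0·138 + 138·151 + 276·426 = 0 + 20838 + 117576 = 138414
Σ Rᵢ = 0 + 13 + 76 = 89
N̂ = 138414 / 89 ≈ 1555.2 → 1555

N ≈ 1555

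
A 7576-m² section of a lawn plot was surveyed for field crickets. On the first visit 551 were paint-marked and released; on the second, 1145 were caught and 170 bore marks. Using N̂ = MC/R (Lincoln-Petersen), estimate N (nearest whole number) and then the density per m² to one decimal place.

density ≈ 0.5 field crickets per m²

N̂ = 551·1145/170 = 630895/170 ≈ 3711.1 → 3711
Density = N̂ / area = 3711 / 7576 ≈ 0.49 → 0.5 per m²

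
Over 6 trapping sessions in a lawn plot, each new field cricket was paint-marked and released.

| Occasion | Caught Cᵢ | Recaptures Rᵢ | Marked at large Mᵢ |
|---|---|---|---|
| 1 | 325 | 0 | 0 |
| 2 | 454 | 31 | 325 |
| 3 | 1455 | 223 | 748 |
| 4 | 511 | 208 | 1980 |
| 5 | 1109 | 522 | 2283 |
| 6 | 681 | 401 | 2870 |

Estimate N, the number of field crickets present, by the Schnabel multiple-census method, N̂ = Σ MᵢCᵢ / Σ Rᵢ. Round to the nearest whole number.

Σ MᵢCᵢ = 0·325 + 325·454 + 748·1455 + 1980·511 + 2283·1109 + 2870·681 = 0 + 147550 + 1088340 + 1011780 + 2531847 + 1954470 = 6733987
Σ Rᵢ = 0 + 31 + 223 + 208 + 522 + 401 = 1385
N̂ = 6733987 / 1385 ≈ 4862.1 → 4862

N ≈ 4862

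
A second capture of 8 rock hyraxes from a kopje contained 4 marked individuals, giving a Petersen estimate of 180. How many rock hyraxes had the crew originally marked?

M = 90

From N = M·C/R: M = N·R / C = 180·4 / 8 = 720 / 8 = 90.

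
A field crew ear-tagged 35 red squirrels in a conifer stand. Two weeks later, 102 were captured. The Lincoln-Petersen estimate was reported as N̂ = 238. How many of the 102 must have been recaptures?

R = 15

From N = M·C/R: R = M·C / N = 35·102 / 238 = 3570 / 238 = 15.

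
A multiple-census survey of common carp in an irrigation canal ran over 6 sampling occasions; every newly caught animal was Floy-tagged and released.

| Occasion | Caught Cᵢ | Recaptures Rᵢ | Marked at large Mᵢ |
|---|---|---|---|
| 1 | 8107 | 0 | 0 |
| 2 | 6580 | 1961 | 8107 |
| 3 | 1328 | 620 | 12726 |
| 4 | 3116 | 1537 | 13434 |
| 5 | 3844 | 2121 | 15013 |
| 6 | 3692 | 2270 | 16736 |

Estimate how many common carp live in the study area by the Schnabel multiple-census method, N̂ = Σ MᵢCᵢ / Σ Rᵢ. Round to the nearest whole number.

N ≈ 27,219

Σ MᵢCᵢ = 0·8107 + 8107·6580 + 12726·1328 + 13434·3116 + 15013·3844 + 16736·3692 = 0 + 53344060 + 16900128 + 41860344 + 57709972 + 61789312 = 231603816
Σ Rᵢ = 0 + 1961 + 620 + 1537 + 2121 + 2270 = 8509
N̂ = 231603816 / 8509 ≈ 27218.7 → 27219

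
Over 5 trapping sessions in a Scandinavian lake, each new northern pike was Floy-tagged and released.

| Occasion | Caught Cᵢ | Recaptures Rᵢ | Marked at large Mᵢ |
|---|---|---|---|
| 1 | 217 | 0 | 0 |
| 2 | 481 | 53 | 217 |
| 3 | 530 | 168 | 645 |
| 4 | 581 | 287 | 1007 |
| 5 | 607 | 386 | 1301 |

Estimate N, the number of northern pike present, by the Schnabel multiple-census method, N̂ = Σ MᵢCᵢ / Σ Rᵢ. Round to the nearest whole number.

Σ MᵢCᵢ = 0·217 + 217·481 + 645·530 + 1007·581 + 1301·607 = 0 + 104377 + 341850 + 585067 + 789707 = 1821001
Σ Rᵢ = 0 + 53 + 168 + 287 + 386 = 894
N̂ = 1821001 / 894 ≈ 2036.9 → 2037

N ≈ 2037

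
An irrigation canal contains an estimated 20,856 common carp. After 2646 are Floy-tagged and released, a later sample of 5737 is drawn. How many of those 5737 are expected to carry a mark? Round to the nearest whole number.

expected recaptures ≈ 728

The marked fraction of the population is 2646/20856, so in a sample of 5737 expect C·(M/N) marked.
E[R] = 2646 × 5737 / 20856 = 15180102 / 20856 ≈ 727.9 → 728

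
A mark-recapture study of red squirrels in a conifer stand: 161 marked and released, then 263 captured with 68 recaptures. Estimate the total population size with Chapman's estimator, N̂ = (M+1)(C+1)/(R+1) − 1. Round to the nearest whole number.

N̂ = (161+1)(263+1)/(68+1) − 1 = 162·264/69 − 1
= 42768/69 − 1 ≈ 619.8 − 1 ≈ 618.8 → 619

N ≈ 619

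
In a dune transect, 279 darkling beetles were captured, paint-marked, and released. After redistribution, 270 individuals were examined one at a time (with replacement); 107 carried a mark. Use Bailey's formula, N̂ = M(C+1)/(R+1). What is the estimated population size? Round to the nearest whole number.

N̂ = 279·(270+1)/(107+1) = 279·271/108 = 75609/108 ≈ 700.1 → 700

N ≈ 700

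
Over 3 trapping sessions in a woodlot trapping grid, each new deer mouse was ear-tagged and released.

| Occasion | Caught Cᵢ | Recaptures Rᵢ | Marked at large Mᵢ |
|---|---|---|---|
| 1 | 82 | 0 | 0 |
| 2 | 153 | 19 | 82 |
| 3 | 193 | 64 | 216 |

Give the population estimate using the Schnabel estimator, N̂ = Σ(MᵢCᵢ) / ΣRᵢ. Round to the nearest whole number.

Σ MᵢCᵢ = 0·82 + 82·153 + 216·193 = 0 + 12546 + 41688 = 54234
Σ Rᵢ = 0 + 19 + 64 = 83
N̂ = 54234 / 83 ≈ 653.4 → 653

N ≈ 653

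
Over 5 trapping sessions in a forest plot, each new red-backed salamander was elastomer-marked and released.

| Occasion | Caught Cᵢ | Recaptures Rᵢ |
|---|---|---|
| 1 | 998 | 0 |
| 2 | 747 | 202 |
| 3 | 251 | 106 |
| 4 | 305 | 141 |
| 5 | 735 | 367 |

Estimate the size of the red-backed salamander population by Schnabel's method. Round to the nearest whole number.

N ≈ 3687

Marked at large before each occasion: Mᵢ = Σⱼ<ᵢ (Cⱼ − Rⱼ) → M1=0, M2=998, M3=1543, M4=1688, M5=1852
Σ MᵢCᵢ = 0·998 + 998·747 + 1543·251 + 1688·305 + 1852·735 = 0 + 745506 + 387293 + 514840 + 1361220 = 3008859
Σ Rᵢ = 0 + 202 + 106 + 141 + 367 = 816
N̂ = 3008859 / 816 ≈ 3687.3 → 3687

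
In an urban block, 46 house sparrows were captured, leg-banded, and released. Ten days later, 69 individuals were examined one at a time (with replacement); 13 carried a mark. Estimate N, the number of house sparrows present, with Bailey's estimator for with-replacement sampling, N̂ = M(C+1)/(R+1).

N = 230

N̂ = 46·(69+1)/(13+1) = 46·70/14 = 3220/14 = 230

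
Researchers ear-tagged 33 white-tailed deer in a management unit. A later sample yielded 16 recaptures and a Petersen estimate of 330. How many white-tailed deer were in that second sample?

From N = M·C/R: C = N·R / M = 330·16 / 33 = 5280 / 33 = 160.

C = 160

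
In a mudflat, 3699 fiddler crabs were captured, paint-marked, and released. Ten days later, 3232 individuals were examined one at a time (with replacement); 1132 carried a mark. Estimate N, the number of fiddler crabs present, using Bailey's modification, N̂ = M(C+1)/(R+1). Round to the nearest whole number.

N̂ = 3699·(3232+1)/(1132+1) = 3699·3233/1133 = 11958867/1133 ≈ 10555.0 → 10555

N ≈ 10,555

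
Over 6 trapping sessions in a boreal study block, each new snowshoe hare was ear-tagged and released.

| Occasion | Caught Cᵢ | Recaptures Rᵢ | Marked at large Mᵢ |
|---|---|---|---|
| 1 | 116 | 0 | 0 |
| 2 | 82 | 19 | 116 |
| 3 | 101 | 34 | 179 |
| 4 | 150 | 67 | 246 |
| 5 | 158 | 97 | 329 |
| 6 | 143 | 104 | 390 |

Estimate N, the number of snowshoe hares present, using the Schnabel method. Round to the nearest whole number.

N ≈ 537

Σ MᵢCᵢ = 0·116 + 116·82 + 179·101 + 246·150 + 329·158 + 390·143 = 0 + 9512 + 18079 + 36900 + 51982 + 55770 = 172243
Σ Rᵢ = 0 + 19 + 34 + 67 + 97 + 104 = 321
N̂ = 172243 / 321 ≈ 536.6 → 537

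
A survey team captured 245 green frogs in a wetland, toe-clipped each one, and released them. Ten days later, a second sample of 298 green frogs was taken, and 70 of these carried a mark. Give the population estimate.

N = 1043

N = (245 × 298) / 70 = 73010 / 70 = 1043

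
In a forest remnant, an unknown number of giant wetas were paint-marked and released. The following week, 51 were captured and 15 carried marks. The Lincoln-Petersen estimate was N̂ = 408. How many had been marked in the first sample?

M = 120

From N = M·C/R: M = N·R / C = 408·15 / 51 = 6120 / 51 = 120.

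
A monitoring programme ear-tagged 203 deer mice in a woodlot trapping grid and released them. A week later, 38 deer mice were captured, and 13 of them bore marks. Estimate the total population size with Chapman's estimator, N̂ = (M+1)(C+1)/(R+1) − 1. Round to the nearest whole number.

N ≈ 567

N̂ = (203+1)(38+1)/(13+1) − 1 = 204·39/14 − 1
= 7956/14 − 1 ≈ 568.3 − 1 ≈ 567.3 → 567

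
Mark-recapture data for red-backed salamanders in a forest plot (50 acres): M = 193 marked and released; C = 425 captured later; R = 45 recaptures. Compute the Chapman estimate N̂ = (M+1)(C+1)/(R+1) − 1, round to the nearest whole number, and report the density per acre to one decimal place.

density ≈ 35.9 red-backed salamanders per acre

N̂ = 194·426/46 − 1 = 82644/46 − 1 ≈ 1795.6 → 1796
Density = N̂ / area = 1796 / 50 ≈ 35.92 → 35.9 per acre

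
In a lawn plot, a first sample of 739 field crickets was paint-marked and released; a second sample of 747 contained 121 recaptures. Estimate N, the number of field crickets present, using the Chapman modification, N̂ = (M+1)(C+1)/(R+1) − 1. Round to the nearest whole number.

N̂ = (739+1)(747+1)/(121+1) − 1 = 740·748/122 − 1
= 553520/122 − 1 ≈ 4537.0 − 1 ≈ 4536.0 → 4536

N ≈ 4536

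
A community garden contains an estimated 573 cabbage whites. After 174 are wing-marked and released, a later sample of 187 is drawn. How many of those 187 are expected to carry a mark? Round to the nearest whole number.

The marked fraction of the population is 174/573, so in a sample of 187 expect C·(M/N) marked.
E[R] = 174 × 187 / 573 = 32538 / 573 ≈ 56.8 → 57

expected recaptures ≈ 57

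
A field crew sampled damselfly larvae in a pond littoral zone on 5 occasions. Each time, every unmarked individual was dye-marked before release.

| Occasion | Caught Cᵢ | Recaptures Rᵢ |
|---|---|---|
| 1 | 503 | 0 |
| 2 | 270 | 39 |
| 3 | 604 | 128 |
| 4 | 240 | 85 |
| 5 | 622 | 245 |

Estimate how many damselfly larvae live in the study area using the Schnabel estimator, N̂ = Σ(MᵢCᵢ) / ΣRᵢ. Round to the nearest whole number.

Marked at large before each occasion: Mᵢ = Σⱼ<ᵢ (Cⱼ − Rⱼ) → M1=0, M2=503, M3=734, M4=1210, M5=1365
Σ MᵢCᵢ = 0·503 + 503·270 + 734·604 + 1210·240 + 1365·622 = 0 + 135810 + 443336 + 290400 + 849030 = 1718576
Σ Rᵢ = 0 + 39 + 128 + 85 + 245 = 497
N̂ = 1718576 / 497 ≈ 3457.9 → 3458

N ≈ 3458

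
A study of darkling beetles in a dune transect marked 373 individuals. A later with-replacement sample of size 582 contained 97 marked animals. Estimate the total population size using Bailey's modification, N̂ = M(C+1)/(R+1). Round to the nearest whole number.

N̂ = 373·(582+1)/(97+1) = 373·583/98 = 217459/98 ≈ 2219.0 → 2219

N ≈ 2219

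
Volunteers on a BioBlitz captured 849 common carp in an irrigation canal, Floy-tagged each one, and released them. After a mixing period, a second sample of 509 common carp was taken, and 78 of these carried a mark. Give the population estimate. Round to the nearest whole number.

N ≈ 5540

N = (849 × 509) / 78 = 432141 / 78 ≈ 5540.3 → 5540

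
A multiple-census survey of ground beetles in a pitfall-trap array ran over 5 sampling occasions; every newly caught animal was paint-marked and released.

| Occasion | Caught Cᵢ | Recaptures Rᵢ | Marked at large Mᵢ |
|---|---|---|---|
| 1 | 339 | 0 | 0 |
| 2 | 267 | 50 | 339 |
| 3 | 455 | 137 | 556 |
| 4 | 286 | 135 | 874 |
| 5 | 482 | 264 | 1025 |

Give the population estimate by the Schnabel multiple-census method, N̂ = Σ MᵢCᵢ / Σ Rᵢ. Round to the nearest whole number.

Σ MᵢCᵢ = 0·339 + 339·267 + 556·455 + 874·286 + 1025·482 = 0 + 90513 + 252980 + 249964 + 494050 = 1087507
Σ Rᵢ = 0 + 50 + 137 + 135 + 264 = 586
N̂ = 1087507 / 586 ≈ 1855.8 → 1856

N ≈ 1856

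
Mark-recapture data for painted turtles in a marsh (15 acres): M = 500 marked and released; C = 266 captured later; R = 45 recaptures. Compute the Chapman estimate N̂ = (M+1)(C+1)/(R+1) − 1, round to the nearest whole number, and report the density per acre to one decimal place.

density ≈ 193.8 painted turtles per acre

N̂ = 501·267/46 − 1 = 133767/46 − 1 ≈ 2907.0 → 2907
Density = N̂ / area = 2907 / 15 ≈ 193.80 → 193.8 per acre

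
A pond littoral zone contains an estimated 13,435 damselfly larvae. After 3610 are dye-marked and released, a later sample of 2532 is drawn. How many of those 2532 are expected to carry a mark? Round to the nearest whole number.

expected recaptures ≈ 680

The marked fraction of the population is 3610/13435, so in a sample of 2532 expect C·(M/N) marked.
E[R] = 3610 × 2532 / 13435 = 9140520 / 13435 ≈ 680.4 → 680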